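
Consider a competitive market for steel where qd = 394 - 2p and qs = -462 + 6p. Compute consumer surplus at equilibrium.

Consumer surplus = 8100

Equilibrium: 394 - 2p = -462 + 6p gives p* = 107, q* = 180.
Demand choke price (qd = 0): p = 197.
CS = ½(197 − 107)(180) = 8100.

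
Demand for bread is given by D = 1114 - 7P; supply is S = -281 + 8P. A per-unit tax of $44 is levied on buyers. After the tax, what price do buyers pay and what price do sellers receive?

Pre-tax equilibrium: P* = 93, Q* = 463.
Tax on buyers shifts demand to D = 1114 − 7(P + 44) = 806 - 7P.
806 - 7P = -281 + 8P gives seller price Ps = 1087/15; buyers pay Pb = 1087/15 + 44 = 1747/15.
New quantity: Q = 1114 − 7(1747/15) = 4481/15.

Buyers pay 1747/15, sellers receive 1087/15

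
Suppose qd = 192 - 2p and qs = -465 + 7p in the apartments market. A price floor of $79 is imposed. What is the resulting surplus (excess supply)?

Equilibrium price would be p* = 73, so the floor at 79 binds.
At p = 79: qd = 34, qs = 88.
Surplus = 88 − 34 = 54.

Surplus = 54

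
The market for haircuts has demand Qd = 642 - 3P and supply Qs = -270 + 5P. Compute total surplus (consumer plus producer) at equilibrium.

Equilibrium: 642 - 3P = -270 + 5P gives P* = 114, Q* = 300.
Demand choke price: P = 214; supply starts at P = 54.
CS = ½(214 − 114)(300) = 15000; PS = ½(114 − 54)(300) = 9000.

Total surplus = 24000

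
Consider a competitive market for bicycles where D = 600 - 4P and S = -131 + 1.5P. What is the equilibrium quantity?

Set D = S: 600 - 4P = -131 + 1.5P.
731 = 5.5P, so P* = 1462/11.
Q* = 600 − 4(1462/11) = 752/11.

Q* = 752/11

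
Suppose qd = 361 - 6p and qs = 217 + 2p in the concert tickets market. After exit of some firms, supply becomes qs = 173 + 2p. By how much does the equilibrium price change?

Original equilibrium: p* = 18, q* = 253.
New equilibrium: 361 - 6p = 173 + 2p, so 188 = 8p and p' = 23.5; q' = 361 − 6(23.5) = 220.
Change in price: 23.5 − 18 = 5.5.

Δp = 5.5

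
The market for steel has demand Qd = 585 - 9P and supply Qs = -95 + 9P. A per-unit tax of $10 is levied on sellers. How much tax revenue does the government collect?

Tax revenue = 2000

Pre-tax equilibrium: P* = 340/9, Q* = 245.
Tax on sellers shifts supply to Qs = -95 + 9(P − 10) = -185 + 9P.
585 - 9P = -185 + 9P gives buyer price Pb = 385/9; sellers receive Ps = 385/9 − 10 = 295/9.
New quantity: Q = 585 − 9(385/9) = 200.
Revenue = 10 × 200 = 2000.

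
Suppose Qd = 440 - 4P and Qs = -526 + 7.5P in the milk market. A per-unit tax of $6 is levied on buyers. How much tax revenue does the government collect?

Pre-tax equilibrium: P* = 84, Q* = 104.
Tax on buyers shifts demand to Qd = 440 − 4(P + 6) = 416 - 4P.
416 - 4P = -526 + 7.5P gives seller price Ps = 1884/23; buyers pay Pb = 1884/23 + 6 = 2022/23.
New quantity: Q = 440 − 4(2022/23) = 2032/23.
Revenue = 6 × 2032/23 = 12192/23.

Tax revenue = 12192/23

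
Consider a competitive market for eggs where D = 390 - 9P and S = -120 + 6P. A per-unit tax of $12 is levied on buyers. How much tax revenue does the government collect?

Pre-tax equilibrium: P* = 34, Q* = 84.
Tax on buyers shifts demand to D = 390 − 9(P + 12) = 282 - 9P.
282 - 9P = -120 + 6P gives seller price Ps = 26.8; buyers pay Pb = 26.8 + 12 = 38.8.
New quantity: Q = 390 − 9(38.8) = 40.8.
Revenue = 12 × 40.8 = 489.6.

Tax revenue = 489.6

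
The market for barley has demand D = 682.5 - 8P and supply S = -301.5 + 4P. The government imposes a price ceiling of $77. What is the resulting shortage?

Equilibrium price would be P* = 82, so the ceiling at 77 binds.
At P = 77: D = 682.5 − 8(77) = 66.5, S = -301.5 + 4(77) = 6.5.
Shortage = 66.5 − 6.5 = 60.

Shortage = 60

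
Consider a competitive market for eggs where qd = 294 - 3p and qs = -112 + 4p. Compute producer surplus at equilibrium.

Producer surplus = 1800

Equilibrium: 294 - 3p = -112 + 4p gives p* = 58, q* = 120.
Supply starts at p = 28 (where qs = 0).
PS = ½(58 − 28)(120) = 1800.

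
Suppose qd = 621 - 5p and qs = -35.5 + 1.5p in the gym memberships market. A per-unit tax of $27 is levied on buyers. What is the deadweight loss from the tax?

Pre-tax equilibrium: p* = 101, q* = 116.
Tax on buyers shifts demand to qd = 621 − 5(p + 27) = 486 - 5p.
486 - 5p = -35.5 + 1.5p gives seller price ps = 1043/13; buyers pay pb = 1043/13 + 27 = 1394/13.
New quantity: q = 621 − 5(1394/13) = 1103/13.
DWL = ½ × 27 × (116 − 1103/13) = 10935/26.

Deadweight loss = 10935/26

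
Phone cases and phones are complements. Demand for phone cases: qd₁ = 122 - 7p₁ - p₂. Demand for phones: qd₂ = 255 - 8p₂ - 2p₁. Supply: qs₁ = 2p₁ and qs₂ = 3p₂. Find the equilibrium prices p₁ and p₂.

Market 1: 122 - 7p₁ - p₂ = 2p₁ → 9p₁ + p₂ = 122.
Market 2: 11p₂ + 2p₁ = 255.
Eliminating p₂: 11×(1) − 1×(2) gives 97p₁ = 1087, so p₁ = 1087/97.
Back-substitute into (2): p₂ = (255 − 2×1087/97) / 11 = 2051/97.

p₁ = 1087/97, p₂ = 2051/97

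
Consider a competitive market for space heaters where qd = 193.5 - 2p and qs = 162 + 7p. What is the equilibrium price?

p* = 3.5

Set qd = qs: 193.5 - 2p = 162 + 7p.
31.5 = 9p, so p* = 3.5.
q* = 193.5 − 2(3.5) = 186.5.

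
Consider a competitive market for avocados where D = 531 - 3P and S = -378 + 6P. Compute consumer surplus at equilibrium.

Consumer surplus = 8664

Equilibrium: 531 - 3P = -378 + 6P gives P* = 101, Q* = 228.
Demand choke price (D = 0): P = 177.
CS = ½(177 − 101)(228) = 8664.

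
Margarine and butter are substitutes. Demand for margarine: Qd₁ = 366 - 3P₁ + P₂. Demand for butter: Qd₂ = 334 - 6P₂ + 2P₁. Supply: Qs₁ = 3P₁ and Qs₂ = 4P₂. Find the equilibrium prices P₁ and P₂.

P₁ = 1997/29, P₂ = 1368/29

Market 1: 366 - 3P₁ + P₂ = 3P₁ → 6P₁ - P₂ = 366.
Market 2: 10P₂ - 2P₁ = 334.
Eliminating P₂: 10×(1) + 1×(2) gives 58P₁ = 3994, so P₁ = 1997/29.
Back-substitute into (2): P₂ = (334 + 2×1997/29) / 10 = 1368/29.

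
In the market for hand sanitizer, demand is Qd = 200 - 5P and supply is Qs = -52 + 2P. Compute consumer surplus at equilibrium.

Consumer surplus = 40

Equilibrium: 200 - 5P = -52 + 2P gives P* = 36, Q* = 20.
Demand choke price (Qd = 0): P = 40.
CS = ½(40 − 36)(20) = 40.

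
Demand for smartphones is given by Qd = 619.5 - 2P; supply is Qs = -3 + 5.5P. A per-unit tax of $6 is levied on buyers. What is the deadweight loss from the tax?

Deadweight loss = 26.4

Pre-tax equilibrium: P* = 83, Q* = 453.5.
Tax on buyers shifts demand to Qd = 619.5 − 2(P + 6) = 607.5 - 2P.
607.5 - 2P = -3 + 5.5P gives seller price Ps = 81.4; buyers pay Pb = 81.4 + 6 = 87.4.
New quantity: Q = 619.5 − 2(87.4) = 444.7.
DWL = ½ × 6 × (453.5 − 444.7) = 26.4.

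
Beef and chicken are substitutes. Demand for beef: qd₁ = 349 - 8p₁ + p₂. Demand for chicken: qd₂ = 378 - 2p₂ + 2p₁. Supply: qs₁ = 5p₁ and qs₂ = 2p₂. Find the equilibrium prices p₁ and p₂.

Market 1: 349 - 8p₁ + p₂ = 5p₁ → 13p₁ - p₂ = 349.
Market 2: 4p₂ - 2p₁ = 378.
Eliminating p₂: 4×(1) + 1×(2) gives 50p₁ = 1774, so p₁ = 35.48.
Back-substitute into (2): p₂ = (378 + 2×35.48) / 4 = 112.24.

p₁ = 35.48, p₂ = 112.24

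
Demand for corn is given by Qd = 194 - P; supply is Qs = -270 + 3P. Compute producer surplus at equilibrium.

Equilibrium: 194 - P = -270 + 3P gives P* = 116, Q* = 78.
Supply starts at P = 90 (where Qs = 0).
PS = ½(116 − 90)(78) = 1014.

Producer surplus = 1014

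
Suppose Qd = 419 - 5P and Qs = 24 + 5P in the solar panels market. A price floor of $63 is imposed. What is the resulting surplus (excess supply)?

Surplus = 235

Equilibrium price would be P* = 39.5, so the floor at 63 binds.
At P = 63: Qd = 104, Qs = 339.
Surplus = 339 − 104 = 235.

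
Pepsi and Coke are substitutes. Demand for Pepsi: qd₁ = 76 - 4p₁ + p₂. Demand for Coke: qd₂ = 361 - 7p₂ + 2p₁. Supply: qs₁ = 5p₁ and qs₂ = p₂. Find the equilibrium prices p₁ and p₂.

p₁ = 969/70, p₂ = 3401/70

Market 1: 76 - 4p₁ + p₂ = 5p₁ → 9p₁ - p₂ = 76.
Market 2: 8p₂ - 2p₁ = 361.
Eliminating p₂: 8×(1) + 1×(2) gives 70p₁ = 969, so p₁ = 969/70.
Back-substitute into (2): p₂ = (361 + 2×969/70) / 8 = 3401/70.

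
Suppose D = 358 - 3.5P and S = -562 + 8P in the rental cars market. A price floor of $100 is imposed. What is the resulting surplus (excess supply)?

Surplus = 230

Equilibrium price would be P* = 80, so the floor at 100 binds.
At P = 100: D = 8, S = 238.
Surplus = 238 − 8 = 230.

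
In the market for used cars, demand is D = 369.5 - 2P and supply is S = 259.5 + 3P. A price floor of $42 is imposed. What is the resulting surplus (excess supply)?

Surplus = 100

Equilibrium price would be P* = 22, so the floor at 42 binds.
At P = 42: D = 285.5, S = 385.5.
Surplus = 385.5 − 285.5 = 100.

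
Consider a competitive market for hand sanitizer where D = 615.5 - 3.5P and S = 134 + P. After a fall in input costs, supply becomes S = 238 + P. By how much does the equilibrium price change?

ΔP = -208/9

Original equilibrium: P* = 107, Q* = 241.
New equilibrium: 615.5 - 3.5P = 238 + P, so 377.5 = 4.5P and P' = 755/9; Q' = 615.5 − 3.5(755/9) = 2897/9.
Change in price: 755/9 − 107 = -208/9.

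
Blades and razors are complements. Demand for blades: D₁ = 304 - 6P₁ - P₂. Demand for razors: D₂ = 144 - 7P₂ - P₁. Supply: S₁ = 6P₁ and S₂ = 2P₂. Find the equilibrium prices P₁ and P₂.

Market 1: 304 - 6P₁ - P₂ = 6P₁ → 12P₁ + P₂ = 304.
Market 2: 9P₂ + P₁ = 144.
Eliminating P₂: 9×(1) − 1×(2) gives 107P₁ = 2592, so P₁ = 2592/107.
Back-substitute into (2): P₂ = (144 − 1×2592/107) / 9 = 1424/107.

P₁ = 2592/107, P₂ = 1424/107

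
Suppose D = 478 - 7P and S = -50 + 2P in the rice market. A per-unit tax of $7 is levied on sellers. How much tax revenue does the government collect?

Tax revenue = 3556/9

Pre-tax equilibrium: P* = 176/3, Q* = 202/3.
Tax on sellers shifts supply to S = -50 + 2(P − 7) = -64 + 2P.
478 - 7P = -64 + 2P gives buyer price Pb = 542/9; sellers receive Ps = 542/9 − 7 = 479/9.
New quantity: Q = 478 − 7(542/9) = 508/9.
Revenue = 7 × 508/9 = 3556/9.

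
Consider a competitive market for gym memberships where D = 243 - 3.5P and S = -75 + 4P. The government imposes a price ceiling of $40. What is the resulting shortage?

Shortage = 18

Equilibrium price would be P* = 42.4, so the ceiling at 40 binds.
At P = 40: D = 243 − 3.5(40) = 103, S = -75 + 4(40) = 85.
Shortage = 103 − 85 = 18.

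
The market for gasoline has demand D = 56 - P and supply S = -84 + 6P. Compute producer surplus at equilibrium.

Producer surplus = 108

Equilibrium: 56 - P = -84 + 6P gives P* = 20, Q* = 36.
Supply starts at P = 14 (where S = 0).
PS = ½(20 − 14)(36) = 108.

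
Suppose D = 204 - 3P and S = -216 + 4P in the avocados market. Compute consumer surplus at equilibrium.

Consumer surplus = 96

Equilibrium: 204 - 3P = -216 + 4P gives P* = 60, Q* = 24.
Demand choke price (D = 0): P = 68.
CS = ½(68 − 60)(24) = 96.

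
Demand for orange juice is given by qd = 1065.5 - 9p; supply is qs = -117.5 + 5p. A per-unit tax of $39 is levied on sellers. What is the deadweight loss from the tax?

Pre-tax equilibrium: p* = 84.5, q* = 305.
Tax on sellers shifts supply to qs = -117.5 + 5(p − 39) = -312.5 + 5p.
1065.5 - 9p = -312.5 + 5p gives buyer price pb = 689/7; sellers receive ps = 689/7 − 39 = 416/7.
New quantity: q = 1065.5 − 9(689/7) = 2515/14.
DWL = ½ × 39 × (305 − 2515/14) = 68445/28.

Deadweight loss = 68445/28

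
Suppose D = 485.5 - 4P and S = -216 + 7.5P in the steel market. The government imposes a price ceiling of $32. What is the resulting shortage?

Equilibrium price would be P* = 61, so the ceiling at 32 binds.
At P = 32: D = 485.5 − 4(32) = 357.5, S = -216 + 7.5(32) = 24.
Shortage = 357.5 − 24 = 333.5.

Shortage = 333.5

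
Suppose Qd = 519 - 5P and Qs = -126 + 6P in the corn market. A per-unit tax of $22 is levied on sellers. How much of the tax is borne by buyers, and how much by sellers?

Buyers bear $12, sellers bear $10

Pre-tax equilibrium: P* = 645/11, Q* = 2484/11.
Tax on sellers shifts supply to Qs = -126 + 6(P − 22) = -258 + 6P.
519 - 5P = -258 + 6P gives buyer price Pb = 777/11; sellers receive Ps = 777/11 − 22 = 535/11.
New quantity: Q = 519 − 5(777/11) = 1824/11.
Buyer burden = 777/11 − 645/11 = 12; seller burden = 645/11 − 535/11 = 10.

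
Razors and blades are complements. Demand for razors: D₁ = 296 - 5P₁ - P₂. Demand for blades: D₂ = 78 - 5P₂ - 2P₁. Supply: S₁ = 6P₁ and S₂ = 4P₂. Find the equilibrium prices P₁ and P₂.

Market 1: 296 - 5P₁ - P₂ = 6P₁ → 11P₁ + P₂ = 296.
Market 2: 9P₂ + 2P₁ = 78.
Eliminating P₂: 9×(1) − 1×(2) gives 97P₁ = 2586, so P₁ = 2586/97.
Back-substitute into (2): P₂ = (78 − 2×2586/97) / 9 = 266/97.

P₁ = 2586/97, P₂ = 266/97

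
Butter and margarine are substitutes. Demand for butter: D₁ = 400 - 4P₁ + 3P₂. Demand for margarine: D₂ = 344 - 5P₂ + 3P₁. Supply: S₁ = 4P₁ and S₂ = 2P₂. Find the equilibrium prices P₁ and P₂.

Market 1: 400 - 4P₁ + 3P₂ = 4P₁ → 8P₁ - 3P₂ = 400.
Market 2: 7P₂ - 3P₁ = 344.
Eliminating P₂: 7×(1) + 3×(2) gives 47P₁ = 3832, so P₁ = 3832/47.
Back-substitute into (2): P₂ = (344 + 3×3832/47) / 7 = 3952/47.

P₁ = 3832/47, P₂ = 3952/47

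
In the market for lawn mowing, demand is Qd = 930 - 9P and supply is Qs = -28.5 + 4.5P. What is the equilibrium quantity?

Set Qd = Qs: 930 - 9P = -28.5 + 4.5P.
958.5 = 13.5P, so P* = 71.
Q* = 930 − 9(71) = 291.

Q* = 291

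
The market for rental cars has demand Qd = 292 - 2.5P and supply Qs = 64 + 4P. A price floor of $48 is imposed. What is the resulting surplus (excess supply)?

Equilibrium price would be P* = 456/13, so the floor at 48 binds.
At P = 48: Qd = 172, Qs = 256.
Surplus = 256 − 172 = 84.

Surplus = 84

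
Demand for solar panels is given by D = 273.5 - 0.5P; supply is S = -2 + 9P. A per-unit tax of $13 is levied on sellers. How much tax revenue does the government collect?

Pre-tax equilibrium: P* = 29, Q* = 259.
Tax on sellers shifts supply to S = -2 + 9(P − 13) = -119 + 9P.
273.5 - 0.5P = -119 + 9P gives buyer price Pb = 785/19; sellers receive Ps = 785/19 − 13 = 538/19.
New quantity: Q = 273.5 − 0.5(785/19) = 4804/19.
Revenue = 13 × 4804/19 = 62452/19.

Tax revenue = 62452/19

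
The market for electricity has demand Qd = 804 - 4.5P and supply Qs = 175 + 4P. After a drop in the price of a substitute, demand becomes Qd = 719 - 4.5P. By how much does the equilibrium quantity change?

ΔQ = -40

Original equilibrium: P* = 74, Q* = 471.
New equilibrium: 719 - 4.5P = 175 + 4P, so 544 = 8.5P and P' = 64; Q' = 719 − 4.5(64) = 431.
Change in quantity: 431 − 471 = -40.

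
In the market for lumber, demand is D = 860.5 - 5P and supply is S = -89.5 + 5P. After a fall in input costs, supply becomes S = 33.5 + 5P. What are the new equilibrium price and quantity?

Original equilibrium: P* = 95, Q* = 385.5.
New equilibrium: 860.5 - 5P = 33.5 + 5P, so 827 = 10P and P' = 82.7; Q' = 860.5 − 5(82.7) = 447.

P' = 82.7, Q' = 447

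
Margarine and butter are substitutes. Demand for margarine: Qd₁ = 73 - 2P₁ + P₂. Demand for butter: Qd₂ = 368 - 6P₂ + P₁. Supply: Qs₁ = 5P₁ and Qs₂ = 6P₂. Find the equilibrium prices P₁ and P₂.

P₁ = 1244/83, P₂ = 2649/83

Market 1: 73 - 2P₁ + P₂ = 5P₁ → 7P₁ - P₂ = 73.
Market 2: 12P₂ - P₁ = 368.
Eliminating P₂: 12×(1) + 1×(2) gives 83P₁ = 1244, so P₁ = 1244/83.
Back-substitute into (2): P₂ = (368 + 1×1244/83) / 12 = 2649/83.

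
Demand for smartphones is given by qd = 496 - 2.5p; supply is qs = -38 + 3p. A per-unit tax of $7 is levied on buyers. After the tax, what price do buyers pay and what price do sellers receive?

Buyers pay 1110/11, sellers receive 1033/11

Pre-tax equilibrium: p* = 1068/11, q* = 2786/11.
Tax on buyers shifts demand to qd = 496 − 2.5(p + 7) = 478.5 - 2.5p.
478.5 - 2.5p = -38 + 3p gives seller price ps = 1033/11; buyers pay pb = 1033/11 + 7 = 1110/11.
New quantity: q = 496 − 2.5(1110/11) = 2681/11.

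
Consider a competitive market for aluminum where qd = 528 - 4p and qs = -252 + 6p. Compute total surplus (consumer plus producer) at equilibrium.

Total surplus = 9720

Equilibrium: 528 - 4p = -252 + 6p gives p* = 78, q* = 216.
Demand choke price: p = 132; supply starts at p = 42.
CS = ½(132 − 78)(216) = 5832; PS = ½(78 − 42)(216) = 3888.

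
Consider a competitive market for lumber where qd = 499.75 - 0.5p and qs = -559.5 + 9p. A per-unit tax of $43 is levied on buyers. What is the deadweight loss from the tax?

Pre-tax equilibrium: p* = 111.5, q* = 444.
Tax on buyers shifts demand to qd = 499.75 − 0.5(p + 43) = 478.25 - 0.5p.
478.25 - 0.5p = -559.5 + 9p gives seller price ps = 4151/38; buyers pay pb = 4151/38 + 43 = 5785/38.
New quantity: q = 499.75 − 0.5(5785/38) = 8049/19.
DWL = ½ × 43 × (444 − 8049/19) = 16641/38.

Deadweight loss = 16641/38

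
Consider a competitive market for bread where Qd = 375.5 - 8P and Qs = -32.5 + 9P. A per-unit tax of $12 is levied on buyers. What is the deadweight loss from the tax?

Pre-tax equilibrium: P* = 24, Q* = 183.5.
Tax on buyers shifts demand to Qd = 375.5 − 8(P + 12) = 279.5 - 8P.
279.5 - 8P = -32.5 + 9P gives seller price Ps = 312/17; buyers pay Pb = 312/17 + 12 = 516/17.
New quantity: Q = 375.5 − 8(516/17) = 4511/34.
DWL = ½ × 12 × (183.5 − 4511/34) = 5184/17.

Deadweight loss = 5184/17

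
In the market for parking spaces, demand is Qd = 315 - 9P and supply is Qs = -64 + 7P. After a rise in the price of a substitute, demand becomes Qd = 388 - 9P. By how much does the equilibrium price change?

ΔP = 4.5625

Original equilibrium: P* = 23.6875, Q* = 101.8125.
New equilibrium: 388 - 9P = -64 + 7P, so 452 = 16P and P' = 28.25; Q' = 388 − 9(28.25) = 133.75.
Change in price: 28.25 − 23.6875 = 4.5625.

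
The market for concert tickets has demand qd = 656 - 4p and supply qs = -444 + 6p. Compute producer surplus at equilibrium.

Equilibrium: 656 - 4p = -444 + 6p gives p* = 110, q* = 216.
Supply starts at p = 74 (where qs = 0).
PS = ½(110 − 74)(216) = 3888.

Producer surplus = 3888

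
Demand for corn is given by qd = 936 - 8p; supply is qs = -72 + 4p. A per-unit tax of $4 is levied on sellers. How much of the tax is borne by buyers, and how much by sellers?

Buyers bear 4/3, sellers bear 8/3

Pre-tax equilibrium: p* = 84, q* = 264.
Tax on sellers shifts supply to qs = -72 + 4(p − 4) = -88 + 4p.
936 - 8p = -88 + 4p gives buyer price pb = 256/3; sellers receive ps = 256/3 − 4 = 244/3.
New quantity: q = 936 − 8(256/3) = 760/3.
Buyer burden = 256/3 − 84 = 4/3; seller burden = 84 − 244/3 = 8/3.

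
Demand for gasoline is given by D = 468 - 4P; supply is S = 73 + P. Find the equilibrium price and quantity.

Set D = S: 468 - 4P = 73 + P.
395 = 5P, so P* = 79.
Q* = 468 − 4(79) = 152.

P* = 79, Q* = 152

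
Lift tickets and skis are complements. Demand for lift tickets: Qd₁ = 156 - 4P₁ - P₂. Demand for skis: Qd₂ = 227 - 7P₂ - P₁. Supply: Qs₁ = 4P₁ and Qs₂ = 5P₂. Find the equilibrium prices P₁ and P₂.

P₁ = 329/19, P₂ = 332/19

Market 1: 156 - 4P₁ - P₂ = 4P₁ → 8P₁ + P₂ = 156.
Market 2: 12P₂ + P₁ = 227.
Eliminating P₂: 12×(1) − 1×(2) gives 95P₁ = 1645, so P₁ = 329/19.
Back-substitute into (2): P₂ = (227 − 1×329/19) / 12 = 332/19.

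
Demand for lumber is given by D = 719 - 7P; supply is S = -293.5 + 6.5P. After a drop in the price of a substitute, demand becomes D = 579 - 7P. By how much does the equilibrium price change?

ΔP = -280/27

Original equilibrium: P* = 75, Q* = 194.
New equilibrium: 579 - 7P = -293.5 + 6.5P, so 872.5 = 13.5P and P' = 1745/27; Q' = 579 − 7(1745/27) = 3418/27.
Change in price: 1745/27 − 75 = -280/27.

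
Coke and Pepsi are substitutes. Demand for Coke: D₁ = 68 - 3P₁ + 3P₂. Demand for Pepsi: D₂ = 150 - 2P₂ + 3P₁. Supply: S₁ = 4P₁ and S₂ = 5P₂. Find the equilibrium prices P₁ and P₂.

Market 1: 68 - 3P₁ + 3P₂ = 4P₁ → 7P₁ - 3P₂ = 68.
Market 2: 7P₂ - 3P₁ = 150.
Eliminating P₂: 7×(1) + 3×(2) gives 40P₁ = 926, so P₁ = 23.15.
Back-substitute into (2): P₂ = (150 + 3×23.15) / 7 = 31.35.

P₁ = 23.15, P₂ = 31.35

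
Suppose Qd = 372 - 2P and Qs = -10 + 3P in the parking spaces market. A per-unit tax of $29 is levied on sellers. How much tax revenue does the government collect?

Pre-tax equilibrium: P* = 76.4, Q* = 219.2.
Tax on sellers shifts supply to Qs = -10 + 3(P − 29) = -97 + 3P.
372 - 2P = -97 + 3P gives buyer price Pb = 93.8; sellers receive Ps = 93.8 − 29 = 64.8.
New quantity: Q = 372 − 2(93.8) = 184.4.
Revenue = 29 × 184.4 = 5347.6.

Tax revenue = 5347.6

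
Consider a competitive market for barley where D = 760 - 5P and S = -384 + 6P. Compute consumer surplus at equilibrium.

Consumer surplus = 5760

Equilibrium: 760 - 5P = -384 + 6P gives P* = 104, Q* = 240.
Demand choke price (D = 0): P = 152.
CS = ½(152 − 104)(240) = 5760.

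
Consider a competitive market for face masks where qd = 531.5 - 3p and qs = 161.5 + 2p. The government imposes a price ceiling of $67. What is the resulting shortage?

Equilibrium price would be p* = 74, so the ceiling at 67 binds.
At p = 67: qd = 531.5 − 3(67) = 330.5, qs = 161.5 + 2(67) = 295.5.
Shortage = 330.5 − 295.5 = 35.

Shortage = 35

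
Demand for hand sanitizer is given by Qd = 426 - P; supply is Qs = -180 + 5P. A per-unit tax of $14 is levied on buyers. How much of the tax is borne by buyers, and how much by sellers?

Pre-tax equilibrium: P* = 101, Q* = 325.
Tax on buyers shifts demand to Qd = 426 − 1(P + 14) = 412 - P.
412 - P = -180 + 5P gives seller price Ps = 296/3; buyers pay Pb = 296/3 + 14 = 338/3.
New quantity: Q = 426 − 1(338/3) = 940/3.
Buyer burden = 338/3 − 101 = 35/3; seller burden = 101 − 296/3 = 7/3.

Buyers bear 35/3, sellers bear 7/3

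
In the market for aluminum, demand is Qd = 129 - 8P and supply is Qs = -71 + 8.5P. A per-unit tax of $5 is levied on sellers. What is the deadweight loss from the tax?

Pre-tax equilibrium: P* = 400/33, Q* = 1057/33.
Tax on sellers shifts supply to Qs = -71 + 8.5(P − 5) = -113.5 + 8.5P.
129 - 8P = -113.5 + 8.5P gives buyer price Pb = 485/33; sellers receive Ps = 485/33 − 5 = 320/33.
New quantity: Q = 129 − 8(485/33) = 377/33.
DWL = ½ × 5 × (1057/33 − 377/33) = 1700/33.

Deadweight loss = 1700/33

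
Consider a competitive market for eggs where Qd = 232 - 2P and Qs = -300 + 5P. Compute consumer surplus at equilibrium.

Consumer surplus = 1600

Equilibrium: 232 - 2P = -300 + 5P gives P* = 76, Q* = 80.
Demand choke price (Qd = 0): P = 116.
CS = ½(116 − 76)(80) = 1600.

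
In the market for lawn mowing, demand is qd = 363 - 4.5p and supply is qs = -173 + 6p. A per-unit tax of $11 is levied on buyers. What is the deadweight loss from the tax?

Pre-tax equilibrium: p* = 1072/21, q* = 933/7.
Tax on buyers shifts demand to qd = 363 − 4.5(p + 11) = 313.5 - 4.5p.
313.5 - 4.5p = -173 + 6p gives seller price ps = 139/3; buyers pay pb = 139/3 + 11 = 172/3.
New quantity: q = 363 − 4.5(172/3) = 105.
DWL = ½ × 11 × (933/7 − 105) = 1089/7.

Deadweight loss = 1089/7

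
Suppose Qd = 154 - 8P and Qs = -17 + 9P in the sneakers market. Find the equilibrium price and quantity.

Set Qd = Qs: 154 - 8P = -17 + 9P.
171 = 17P, so P* = 171/17.
Q* = 154 − 8(171/17) = 1250/17.

P* = 171/17, Q* = 1250/17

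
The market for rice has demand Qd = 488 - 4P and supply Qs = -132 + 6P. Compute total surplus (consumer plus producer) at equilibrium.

Total surplus = 12000

Equilibrium: 488 - 4P = -132 + 6P gives P* = 62, Q* = 240.
Demand choke price: P = 122; supply starts at P = 22.
CS = ½(122 − 62)(240) = 7200; PS = ½(62 − 22)(240) = 4800.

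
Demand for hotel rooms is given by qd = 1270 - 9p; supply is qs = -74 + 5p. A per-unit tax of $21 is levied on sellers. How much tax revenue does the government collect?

Pre-tax equilibrium: p* = 96, q* = 406.
Tax on sellers shifts supply to qs = -74 + 5(p − 21) = -179 + 5p.
1270 - 9p = -179 + 5p gives buyer price pb = 103.5; sellers receive ps = 103.5 − 21 = 82.5.
New quantity: q = 1270 − 9(103.5) = 338.5.
Revenue = 21 × 338.5 = 7108.5.

Tax revenue = 7108.5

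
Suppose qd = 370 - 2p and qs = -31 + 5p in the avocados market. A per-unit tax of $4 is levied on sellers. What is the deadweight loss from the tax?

Pre-tax equilibrium: p* = 401/7, q* = 1788/7.
Tax on sellers shifts supply to qs = -31 + 5(p − 4) = -51 + 5p.
370 - 2p = -51 + 5p gives buyer price pb = 421/7; sellers receive ps = 421/7 − 4 = 393/7.
New quantity: q = 370 − 2(421/7) = 1748/7.
DWL = ½ × 4 × (1788/7 − 1748/7) = 80/7.

Deadweight loss = 80/7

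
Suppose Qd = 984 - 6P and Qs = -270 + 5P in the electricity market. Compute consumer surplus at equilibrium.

Equilibrium: 984 - 6P = -270 + 5P gives P* = 114, Q* = 300.
Demand choke price (Qd = 0): P = 164.
CS = ½(164 − 114)(300) = 7500.

Consumer surplus = 7500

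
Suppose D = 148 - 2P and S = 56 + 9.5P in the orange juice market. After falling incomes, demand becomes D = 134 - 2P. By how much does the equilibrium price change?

ΔP = -28/23

Original equilibrium: P* = 8, Q* = 132.
New equilibrium: 134 - 2P = 56 + 9.5P, so 78 = 11.5P and P' = 156/23; Q' = 134 − 2(156/23) = 2770/23.
Change in price: 156/23 − 8 = -28/23.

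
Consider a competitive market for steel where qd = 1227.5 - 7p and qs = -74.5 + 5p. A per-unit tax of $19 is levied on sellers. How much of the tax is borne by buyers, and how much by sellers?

Pre-tax equilibrium: p* = 108.5, q* = 468.
Tax on sellers shifts supply to qs = -74.5 + 5(p − 19) = -169.5 + 5p.
1227.5 - 7p = -169.5 + 5p gives buyer price pb = 1397/12; sellers receive ps = 1397/12 − 19 = 1169/12.
New quantity: q = 1227.5 − 7(1397/12) = 4951/12.
Buyer burden = 1397/12 − 108.5 = 95/12; seller burden = 108.5 − 1169/12 = 133/12.

Buyers bear 95/12, sellers bear 133/12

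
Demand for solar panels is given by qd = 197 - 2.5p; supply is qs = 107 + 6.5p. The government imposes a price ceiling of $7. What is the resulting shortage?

Equilibrium price would be p* = 10, so the ceiling at 7 binds.
At p = 7: qd = 197 − 2.5(7) = 179.5, qs = 107 + 6.5(7) = 152.5.
Shortage = 179.5 − 152.5 = 27.

Shortage = 27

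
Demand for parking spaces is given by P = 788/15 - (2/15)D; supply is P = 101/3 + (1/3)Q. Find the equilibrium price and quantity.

Set the two price expressions equal: 788/15 - (2/15)Q = 101/3 + (1/3)Q.
283/15 = (7/15)Q, so Q* = 283/7.
P* = 788/15 − (2/15)(283/7) = 330/7.

P* = 330/7, Q* = 283/7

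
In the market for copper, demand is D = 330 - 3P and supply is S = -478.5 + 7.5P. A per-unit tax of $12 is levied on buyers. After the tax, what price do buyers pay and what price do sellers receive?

Pre-tax equilibrium: P* = 77, Q* = 99.
Tax on buyers shifts demand to D = 330 − 3(P + 12) = 294 - 3P.
294 - 3P = -478.5 + 7.5P gives seller price Ps = 515/7; buyers pay Pb = 515/7 + 12 = 599/7.
New quantity: Q = 330 − 3(599/7) = 513/7.

Buyers pay 599/7, sellers receive 515/7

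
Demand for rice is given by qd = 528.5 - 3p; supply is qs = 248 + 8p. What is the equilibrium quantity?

Set qd = qs: 528.5 - 3p = 248 + 8p.
280.5 = 11p, so p* = 25.5.
q* = 528.5 − 3(25.5) = 452.

q* = 452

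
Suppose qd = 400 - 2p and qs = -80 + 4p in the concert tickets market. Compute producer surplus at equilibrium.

Producer surplus = 7200

Equilibrium: 400 - 2p = -80 + 4p gives p* = 80, q* = 240.
Supply starts at p = 20 (where qs = 0).
PS = ½(80 − 20)(240) = 7200.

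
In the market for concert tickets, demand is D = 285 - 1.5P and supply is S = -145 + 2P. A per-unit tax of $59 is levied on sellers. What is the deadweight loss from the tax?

Pre-tax equilibrium: P* = 860/7, Q* = 705/7.
Tax on sellers shifts supply to S = -145 + 2(P − 59) = -263 + 2P.
285 - 1.5P = -263 + 2P gives buyer price Pb = 1096/7; sellers receive Ps = 1096/7 − 59 = 683/7.
New quantity: Q = 285 − 1.5(1096/7) = 351/7.
DWL = ½ × 59 × (705/7 − 351/7) = 10443/7.

Deadweight loss = 10443/7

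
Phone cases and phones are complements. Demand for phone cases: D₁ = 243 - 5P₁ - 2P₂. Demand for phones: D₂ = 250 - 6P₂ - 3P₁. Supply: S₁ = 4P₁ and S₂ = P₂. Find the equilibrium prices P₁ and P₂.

Market 1: 243 - 5P₁ - 2P₂ = 4P₁ → 9P₁ + 2P₂ = 243.
Market 2: 7P₂ + 3P₁ = 250.
Eliminating P₂: 7×(1) − 2×(2) gives 57P₁ = 1201, so P₁ = 1201/57.
Back-substitute into (2): P₂ = (250 − 3×1201/57) / 7 = 507/19.

P₁ = 1201/57, P₂ = 507/19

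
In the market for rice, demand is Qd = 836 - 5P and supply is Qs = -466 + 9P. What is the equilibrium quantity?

Set Qd = Qs: 836 - 5P = -466 + 9P.
1302 = 14P, so P* = 93.
Q* = 836 − 5(93) = 371.

Q* = 371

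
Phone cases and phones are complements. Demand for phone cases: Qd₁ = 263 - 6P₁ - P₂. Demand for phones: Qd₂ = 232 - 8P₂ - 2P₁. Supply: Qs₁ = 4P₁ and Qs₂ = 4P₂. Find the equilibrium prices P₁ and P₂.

P₁ = 1462/59, P₂ = 897/59

Market 1: 263 - 6P₁ - P₂ = 4P₁ → 10P₁ + P₂ = 263.
Market 2: 12P₂ + 2P₁ = 232.
Eliminating P₂: 12×(1) − 1×(2) gives 118P₁ = 2924, so P₁ = 1462/59.
Back-substitute into (2): P₂ = (232 − 2×1462/59) / 12 = 897/59.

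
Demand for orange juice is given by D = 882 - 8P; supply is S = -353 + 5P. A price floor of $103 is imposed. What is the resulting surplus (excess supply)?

Surplus = 104

Equilibrium price would be P* = 95, so the floor at 103 binds.
At P = 103: D = 58, S = 162.
Surplus = 162 − 58 = 104.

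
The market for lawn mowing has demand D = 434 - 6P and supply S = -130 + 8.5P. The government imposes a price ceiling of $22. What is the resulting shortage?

Equilibrium price would be P* = 1128/29, so the ceiling at 22 binds.
At P = 22: D = 434 − 6(22) = 302, S = -130 + 8.5(22) = 57.
Shortage = 302 − 57 = 245.

Shortage = 245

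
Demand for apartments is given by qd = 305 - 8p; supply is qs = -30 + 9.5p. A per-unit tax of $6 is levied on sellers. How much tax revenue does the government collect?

Tax revenue = 754.8

Pre-tax equilibrium: p* = 134/7, q* = 1063/7.
Tax on sellers shifts supply to qs = -30 + 9.5(p − 6) = -87 + 9.5p.
305 - 8p = -87 + 9.5p gives buyer price pb = 22.4; sellers receive ps = 22.4 − 6 = 16.4.
New quantity: q = 305 − 8(22.4) = 125.8.
Revenue = 6 × 125.8 = 754.8.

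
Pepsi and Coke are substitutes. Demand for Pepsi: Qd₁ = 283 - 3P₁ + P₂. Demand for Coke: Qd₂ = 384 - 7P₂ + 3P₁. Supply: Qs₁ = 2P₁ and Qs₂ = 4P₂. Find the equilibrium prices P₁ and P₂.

Market 1: 283 - 3P₁ + P₂ = 2P₁ → 5P₁ - P₂ = 283.
Market 2: 11P₂ - 3P₁ = 384.
Eliminating P₂: 11×(1) + 1×(2) gives 52P₁ = 3497, so P₁ = 67.25.
Back-substitute into (2): P₂ = (384 + 3×67.25) / 11 = 53.25.

P₁ = 67.25, P₂ = 53.25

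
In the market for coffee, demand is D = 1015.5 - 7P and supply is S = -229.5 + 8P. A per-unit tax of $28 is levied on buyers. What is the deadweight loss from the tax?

Pre-tax equilibrium: P* = 83, Q* = 434.5.
Tax on buyers shifts demand to D = 1015.5 − 7(P + 28) = 819.5 - 7P.
819.5 - 7P = -229.5 + 8P gives seller price Ps = 1049/15; buyers pay Pb = 1049/15 + 28 = 1469/15.
New quantity: Q = 1015.5 − 7(1469/15) = 9899/30.
DWL = ½ × 28 × (434.5 − 9899/30) = 21952/15.

Deadweight loss = 21952/15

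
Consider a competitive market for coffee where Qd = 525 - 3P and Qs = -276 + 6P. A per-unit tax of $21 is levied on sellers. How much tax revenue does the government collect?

Pre-tax equilibrium: P* = 89, Q* = 258.
Tax on sellers shifts supply to Qs = -276 + 6(P − 21) = -402 + 6P.
525 - 3P = -402 + 6P gives buyer price Pb = 103; sellers receive Ps = 103 − 21 = 82.
New quantity: Q = 525 − 3(103) = 216.
Revenue = 21 × 216 = 4536.

Tax revenue = 4536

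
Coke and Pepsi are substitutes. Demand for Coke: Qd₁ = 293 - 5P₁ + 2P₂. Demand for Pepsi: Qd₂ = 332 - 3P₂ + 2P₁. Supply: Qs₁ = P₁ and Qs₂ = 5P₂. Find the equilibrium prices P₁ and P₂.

Market 1: 293 - 5P₁ + 2P₂ = P₁ → 6P₁ - 2P₂ = 293.
Market 2: 8P₂ - 2P₁ = 332.
Eliminating P₂: 8×(1) + 2×(2) gives 44P₁ = 3008, so P₁ = 752/11.
Back-substitute into (2): P₂ = (332 + 2×752/11) / 8 = 1289/22.

P₁ = 752/11, P₂ = 1289/22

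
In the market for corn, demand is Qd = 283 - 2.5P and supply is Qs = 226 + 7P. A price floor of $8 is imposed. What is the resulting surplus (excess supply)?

Equilibrium price would be P* = 6, so the floor at 8 binds.
At P = 8: Qd = 263, Qs = 282.
Surplus = 282 − 263 = 19.

Surplus = 19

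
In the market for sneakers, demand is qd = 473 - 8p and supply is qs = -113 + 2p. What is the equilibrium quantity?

Set qd = qs: 473 - 8p = -113 + 2p.
586 = 10p, so p* = 58.6.
q* = 473 − 8(58.6) = 4.2.

q* = 4.2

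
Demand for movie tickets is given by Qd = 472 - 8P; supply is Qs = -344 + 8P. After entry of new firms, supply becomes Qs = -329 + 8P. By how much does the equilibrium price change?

ΔP = -0.9375

Original equilibrium: P* = 51, Q* = 64.
New equilibrium: 472 - 8P = -329 + 8P, so 801 = 16P and P' = 50.0625; Q' = 472 − 8(50.0625) = 71.5.
Change in price: 50.0625 − 51 = -0.9375.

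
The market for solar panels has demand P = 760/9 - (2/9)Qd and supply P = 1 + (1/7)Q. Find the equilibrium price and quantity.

Set the two price expressions equal: 760/9 - (2/9)Q = 1 + (1/7)Q.
751/9 = (23/63)Q, so Q* = 5257/23.
P* = 760/9 − (2/9)(5257/23) = 774/23.

P* = 774/23, Q* = 5257/23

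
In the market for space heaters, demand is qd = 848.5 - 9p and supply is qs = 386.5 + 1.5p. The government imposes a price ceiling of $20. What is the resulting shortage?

Equilibrium price would be p* = 44, so the ceiling at 20 binds.
At p = 20: qd = 848.5 − 9(20) = 668.5, qs = 386.5 + 1.5(20) = 416.5.
Shortage = 668.5 − 416.5 = 252.

Shortage = 252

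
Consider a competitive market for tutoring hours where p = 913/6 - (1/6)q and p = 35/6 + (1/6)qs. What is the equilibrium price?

Set the two price expressions equal: 913/6 - (1/6)q = 35/6 + (1/6)q.
439/3 = (1/3)q, so q* = 439.
p* = 913/6 − (1/6)(439) = 79.

p* = 79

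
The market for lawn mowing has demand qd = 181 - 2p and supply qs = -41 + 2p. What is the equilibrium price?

p* = 55.5

Set qd = qs: 181 - 2p = -41 + 2p.
222 = 4p, so p* = 55.5.
q* = 181 − 2(55.5) = 70.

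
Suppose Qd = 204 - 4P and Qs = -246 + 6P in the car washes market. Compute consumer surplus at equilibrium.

Consumer surplus = 72

Equilibrium: 204 - 4P = -246 + 6P gives P* = 45, Q* = 24.
Demand choke price (Qd = 0): P = 51.
CS = ½(51 − 45)(24) = 72.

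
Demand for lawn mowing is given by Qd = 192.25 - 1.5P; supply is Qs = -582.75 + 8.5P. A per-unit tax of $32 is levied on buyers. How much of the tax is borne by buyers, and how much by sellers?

Buyers bear $27.2, sellers bear $4.8

Pre-tax equilibrium: P* = 77.5, Q* = 76.
Tax on buyers shifts demand to Qd = 192.25 − 1.5(P + 32) = 144.25 - 1.5P.
144.25 - 1.5P = -582.75 + 8.5P gives seller price Ps = 72.7; buyers pay Pb = 72.7 + 32 = 104.7.
New quantity: Q = 192.25 − 1.5(104.7) = 35.2.
Buyer burden = 104.7 − 77.5 = 27.2; seller burden = 77.5 − 72.7 = 4.8.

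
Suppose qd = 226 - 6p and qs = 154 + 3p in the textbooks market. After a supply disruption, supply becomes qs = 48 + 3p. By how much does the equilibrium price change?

Original equilibrium: p* = 8, q* = 178.
New equilibrium: 226 - 6p = 48 + 3p, so 178 = 9p and p' = 178/9; q' = 226 − 6(178/9) = 322/3.
Change in price: 178/9 − 8 = 106/9.

Δp = 106/9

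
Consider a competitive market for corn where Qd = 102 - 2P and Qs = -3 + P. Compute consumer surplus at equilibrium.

Consumer surplus = 256

Equilibrium: 102 - 2P = -3 + P gives P* = 35, Q* = 32.
Demand choke price (Qd = 0): P = 51.
CS = ½(51 − 35)(32) = 256.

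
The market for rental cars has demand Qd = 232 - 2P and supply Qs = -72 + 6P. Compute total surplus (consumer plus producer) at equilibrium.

Total surplus = 8112

Equilibrium: 232 - 2P = -72 + 6P gives P* = 38, Q* = 156.
Demand choke price: P = 116; supply starts at P = 12.
CS = ½(116 − 38)(156) = 6084; PS = ½(38 − 12)(156) = 2028.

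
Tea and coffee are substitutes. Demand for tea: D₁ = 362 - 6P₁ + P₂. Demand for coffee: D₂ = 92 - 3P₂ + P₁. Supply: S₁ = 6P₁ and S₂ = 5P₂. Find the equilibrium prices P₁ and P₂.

Market 1: 362 - 6P₁ + P₂ = 6P₁ → 12P₁ - P₂ = 362.
Market 2: 8P₂ - P₁ = 92.
Eliminating P₂: 8×(1) + 1×(2) gives 95P₁ = 2988, so P₁ = 2988/95.
Back-substitute into (2): P₂ = (92 + 1×2988/95) / 8 = 1466/95.

P₁ = 2988/95, P₂ = 1466/95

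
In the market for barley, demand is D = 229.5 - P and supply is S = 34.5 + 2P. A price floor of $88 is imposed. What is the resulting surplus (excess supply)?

Equilibrium price would be P* = 65, so the floor at 88 binds.
At P = 88: D = 141.5, S = 210.5.
Surplus = 210.5 − 141.5 = 69.

Surplus = 69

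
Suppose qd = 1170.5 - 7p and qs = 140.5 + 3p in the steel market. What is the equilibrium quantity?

Set qd = qs: 1170.5 - 7p = 140.5 + 3p.
1030 = 10p, so p* = 103.
q* = 1170.5 − 7(103) = 449.5.

q* = 449.5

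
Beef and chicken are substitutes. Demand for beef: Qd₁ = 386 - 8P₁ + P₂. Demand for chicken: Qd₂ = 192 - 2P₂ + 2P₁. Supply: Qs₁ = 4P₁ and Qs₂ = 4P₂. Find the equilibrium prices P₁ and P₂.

P₁ = 1254/35, P₂ = 1538/35

Market 1: 386 - 8P₁ + P₂ = 4P₁ → 12P₁ - P₂ = 386.
Market 2: 6P₂ - 2P₁ = 192.
Eliminating P₂: 6×(1) + 1×(2) gives 70P₁ = 2508, so P₁ = 1254/35.
Back-substitute into (2): P₂ = (192 + 2×1254/35) / 6 = 1538/35.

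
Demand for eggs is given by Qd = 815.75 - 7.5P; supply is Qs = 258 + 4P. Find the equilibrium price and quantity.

Set Qd = Qs: 815.75 - 7.5P = 258 + 4P.
557.75 = 11.5P, so P* = 48.5.
Q* = 815.75 − 7.5(48.5) = 452.

P* = 48.5, Q* = 452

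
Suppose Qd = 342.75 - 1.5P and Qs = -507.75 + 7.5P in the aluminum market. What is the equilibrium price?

P* = 94.5

Set Qd = Qs: 342.75 - 1.5P = -507.75 + 7.5P.
850.5 = 9P, so P* = 94.5.
Q* = 342.75 − 1.5(94.5) = 201.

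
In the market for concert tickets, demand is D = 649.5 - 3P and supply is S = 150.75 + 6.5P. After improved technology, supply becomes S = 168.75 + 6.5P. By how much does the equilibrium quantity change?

ΔQ = 108/19

Original equilibrium: P* = 52.5, Q* = 492.
New equilibrium: 649.5 - 3P = 168.75 + 6.5P, so 480.75 = 9.5P and P' = 1923/38; Q' = 649.5 − 3(1923/38) = 9456/19.
Change in quantity: 9456/19 − 492 = 108/19.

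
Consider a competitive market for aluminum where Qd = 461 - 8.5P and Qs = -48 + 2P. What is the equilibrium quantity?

Q* = 1028/21

Set Qd = Qs: 461 - 8.5P = -48 + 2P.
509 = 10.5P, so P* = 1018/21.
Q* = 461 − 8.5(1018/21) = 1028/21.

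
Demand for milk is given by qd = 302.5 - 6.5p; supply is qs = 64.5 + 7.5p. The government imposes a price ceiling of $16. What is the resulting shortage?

Equilibrium price would be p* = 17, so the ceiling at 16 binds.
At p = 16: qd = 302.5 − 6.5(16) = 198.5, qs = 64.5 + 7.5(16) = 184.5.
Shortage = 198.5 − 184.5 = 14.

Shortage = 14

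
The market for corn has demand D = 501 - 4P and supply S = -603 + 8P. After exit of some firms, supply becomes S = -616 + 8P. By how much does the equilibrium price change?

Original equilibrium: P* = 92, Q* = 133.
New equilibrium: 501 - 4P = -616 + 8P, so 1117 = 12P and P' = 1117/12; Q' = 501 − 4(1117/12) = 386/3.
Change in price: 1117/12 − 92 = 13/12.

ΔP = 13/12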